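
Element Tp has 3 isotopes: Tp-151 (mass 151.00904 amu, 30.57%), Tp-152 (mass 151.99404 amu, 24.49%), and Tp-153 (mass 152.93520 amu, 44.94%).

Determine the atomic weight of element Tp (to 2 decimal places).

152.12 amu

The abundance-weighted mean is 0.3057 × 151.00904 + 0.2449 × 151.99404 + 0.4494 × 152.93520
= 46.163464 + 37.223340 + 68.729079 = 152.115883 amu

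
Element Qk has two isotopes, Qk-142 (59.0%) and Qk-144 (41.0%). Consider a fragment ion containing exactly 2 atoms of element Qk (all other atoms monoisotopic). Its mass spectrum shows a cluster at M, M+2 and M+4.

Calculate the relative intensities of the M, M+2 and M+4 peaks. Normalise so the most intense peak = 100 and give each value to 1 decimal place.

72.0 : 100.0 : 34.7

Expanding (0.590 + 0.410)^2:
P(M) = 0.590^2 = 0.348100
P(M+2) = 2 × 0.590^1 × 0.410^1 = 0.483800
P(M+4) = 0.410^2 = 0.168100
The M+2 peak is largest (0.483800); scaling to 100 gives 72.0 : 100.0 : 34.7.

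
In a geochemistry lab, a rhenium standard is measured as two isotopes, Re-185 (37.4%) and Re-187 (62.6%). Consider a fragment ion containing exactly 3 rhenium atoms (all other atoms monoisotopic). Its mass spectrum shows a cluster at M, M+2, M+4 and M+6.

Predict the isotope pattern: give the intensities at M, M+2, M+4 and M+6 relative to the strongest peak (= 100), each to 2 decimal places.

The 3 Re atoms are independent, so intensities follow the terms of (0.374 + 0.626)^3.
P(M) = 0.374^3 = 0.052314
P(M+2) = 3 × 0.374^2 × 0.626^1 = 0.262687
P(M+4) = 3 × 0.374^1 × 0.626^2 = 0.439685
P(M+6) = 0.626^3 = 0.245314
The M+4 peak is largest (0.439685); scaling to 100 gives 11.90 : 59.74 : 100.00 : 55.79.

11.90 : 59.74 : 100.00 : 55.79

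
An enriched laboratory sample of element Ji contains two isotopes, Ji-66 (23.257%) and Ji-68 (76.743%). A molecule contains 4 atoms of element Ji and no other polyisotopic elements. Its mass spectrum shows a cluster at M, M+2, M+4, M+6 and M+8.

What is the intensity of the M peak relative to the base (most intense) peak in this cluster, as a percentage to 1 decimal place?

Term probabilities: M 0.0029, M+2 0.0386, M+4 0.1911, M+6 0.4205, M+8 0.3469. Base peak = M+6.
P(M+6) = C(4,3) × 0.23257^1 × 0.76743^3 = 4 × 0.23257 × 0.45197698 = 0.420465 (base)
P(M) = C(4,0) × 0.23257^4 × 0.76743^0 = 1 × 0.0029256 × 1.0000 = 0.002926
Relative intensity = 0.002926 / 0.420465 × 100 = 0.7

0.7%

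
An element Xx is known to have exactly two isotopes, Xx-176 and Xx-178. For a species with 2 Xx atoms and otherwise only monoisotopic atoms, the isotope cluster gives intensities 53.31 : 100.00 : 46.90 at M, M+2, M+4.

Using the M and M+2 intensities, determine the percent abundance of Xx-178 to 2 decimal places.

48.40%

Let p = fractional abundance of Xx-176. I(M+2)/I(M) = [C(2,1)·p^1·(1−p)] / p^2 = 2·(1−p)/p = 100.00/53.31 = 1.8758
(1−p)/p = 1.8758/2 = 0.9379  ⇒  p = 1/(1 + 0.9379) = 0.5160
Xx-176: 51.60%, Xx-178: 48.40%.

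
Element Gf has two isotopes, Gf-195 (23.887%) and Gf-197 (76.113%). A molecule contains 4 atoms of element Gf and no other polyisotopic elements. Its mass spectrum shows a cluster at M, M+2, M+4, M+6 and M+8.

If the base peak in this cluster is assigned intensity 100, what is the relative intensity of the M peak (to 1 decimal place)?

(0.23887 + 0.76113)^4 gives M 0.0033, M+2 0.0415, M+4 0.1983, M+6 0.4213, M+8 0.3356; the largest is M+6.
P(M+6) = C(4,3) × 0.23887^1 × 0.76113^3 = 4 × 0.23887 × 0.44093698 = 0.421306 (base)
P(M) = C(4,0) × 0.23887^4 × 0.76113^0 = 1 × 0.00325572 × 1.0000 = 0.003256
Relative intensity = 0.003256 / 0.421306 × 100 = 0.8

0.8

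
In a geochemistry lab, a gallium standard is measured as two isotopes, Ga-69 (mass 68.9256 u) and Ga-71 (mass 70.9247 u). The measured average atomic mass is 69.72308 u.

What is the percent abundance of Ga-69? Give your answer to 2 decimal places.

60.11%

With x = fraction of Ga-69 (so Ga-71 is 1 − x):
68.9256·x + 70.9247·(1 − x) = 69.72308
(68.9256 − 70.9247)·x = 69.72308 − 70.9247
x = -1.20162 / -1.9991 = 0.60108 → 60.11% Ga-69, 39.89% Ga-71.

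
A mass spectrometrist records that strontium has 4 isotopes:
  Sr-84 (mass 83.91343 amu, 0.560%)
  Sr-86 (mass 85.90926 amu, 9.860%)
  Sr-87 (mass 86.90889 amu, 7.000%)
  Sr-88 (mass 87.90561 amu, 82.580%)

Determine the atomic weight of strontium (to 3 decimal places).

Ar = Σ fᵢ·mᵢ = 0.00560 × 83.91343 + 0.09860 × 85.90926 + 0.07000 × 86.90889 + 0.82580 × 87.90561
= 0.469915 + 8.470653 + 6.083622 + 72.592453 = 87.616643 amu

87.617 amu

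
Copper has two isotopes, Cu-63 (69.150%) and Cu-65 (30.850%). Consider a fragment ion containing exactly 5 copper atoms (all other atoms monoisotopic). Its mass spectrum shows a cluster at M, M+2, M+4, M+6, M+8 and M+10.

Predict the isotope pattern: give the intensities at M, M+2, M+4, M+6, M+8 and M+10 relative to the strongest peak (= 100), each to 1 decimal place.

44.8 : 100.0 : 89.2 : 39.8 : 8.9 : 0.8

Expanding (0.69150 + 0.30850)^5:
P(M) = 0.69150^5 = 0.158111
P(M+2) = 5 × 0.69150^4 × 0.30850^1 = 0.352691
P(M+4) = 10 × 0.69150^3 × 0.30850^2 = 0.314693
P(M+6) = 10 × 0.69150^2 × 0.30850^3 = 0.140394
P(M+8) = 5 × 0.69150^1 × 0.30850^4 = 0.031317
P(M+10) = 0.30850^5 = 0.002794
The M+2 peak is largest (0.352691); scaling to 100 gives 44.8 : 100.0 : 89.2 : 39.8 : 8.9 : 0.8.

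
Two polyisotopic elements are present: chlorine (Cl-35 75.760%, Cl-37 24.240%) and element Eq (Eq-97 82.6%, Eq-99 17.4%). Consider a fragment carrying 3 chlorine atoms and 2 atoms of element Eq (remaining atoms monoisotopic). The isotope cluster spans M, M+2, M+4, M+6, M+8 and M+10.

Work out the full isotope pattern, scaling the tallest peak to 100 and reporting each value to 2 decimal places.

Chlorine pattern (n=3): 0.4348304 : 0.41738208 : 0.13354464 : 0.01424288
Element Eq pattern (n=2): 0.682276 : 0.287448 : 0.030276
Convolve the two distributions (both contribute in 2-u steps):
  M: 0.4348304×0.682276 = 0.296674
  M+2: 0.4348304×0.287448 + 0.41738208×0.682276 = 0.409761
  M+4: 0.4348304×0.030276 + 0.41738208×0.287448 + 0.13354464×0.682276 = 0.224255
  M+6: 0.41738208×0.030276 + 0.13354464×0.287448 + 0.01424288×0.682276 = 0.060741
  M+8: 0.13354464×0.030276 + 0.01424288×0.287448 = 0.008137
  M+10: 0.01424288×0.030276 = 0.000431
Scale to base peak (0.409761) = 100: 72.40 : 100.00 : 54.73 : 14.82 : 1.99 : 0.11

72.40 : 100.00 : 54.73 : 14.82 : 1.99 : 0.11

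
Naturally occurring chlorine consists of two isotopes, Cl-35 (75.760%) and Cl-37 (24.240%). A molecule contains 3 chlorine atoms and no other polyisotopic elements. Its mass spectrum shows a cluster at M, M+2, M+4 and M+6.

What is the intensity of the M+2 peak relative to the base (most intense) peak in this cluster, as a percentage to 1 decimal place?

Binomial terms of (0.75760 + 0.24240)^3: M 0.4348, M+2 0.4174, M+4 0.1335, M+6 0.0142 → M is the base peak.
P(M) = C(3,0) × 0.75760^3 × 0.24240^0 = 1 × 0.4348304 × 1.0000 = 0.434830 (base)
P(M+2) = C(3,1) × 0.75760^2 × 0.24240^1 = 3 × 0.57395776 × 0.2424 = 0.417382
Relative intensity = 0.417382 / 0.434830 × 100 = 96.0

96.0%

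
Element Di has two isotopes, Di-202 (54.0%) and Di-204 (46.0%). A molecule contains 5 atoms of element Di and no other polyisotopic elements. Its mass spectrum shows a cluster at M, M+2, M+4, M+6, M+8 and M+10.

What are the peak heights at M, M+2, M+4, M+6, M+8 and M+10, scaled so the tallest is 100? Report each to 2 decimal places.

The 5 Di atoms are independent, so intensities follow the terms of (0.540 + 0.460)^5.
P(M) = 0.540^5 = 0.045917
P(M+2) = 5 × 0.540^4 × 0.460^1 = 0.195570
P(M+4) = 10 × 0.540^3 × 0.460^2 = 0.333194
P(M+6) = 10 × 0.540^2 × 0.460^3 = 0.283832
P(M+8) = 5 × 0.540^1 × 0.460^4 = 0.120891
P(M+10) = 0.460^5 = 0.020596
The M+4 peak is largest (0.333194); scaling to 100 gives 13.78 : 58.70 : 100.00 : 85.19 : 36.28 : 6.18.

13.78 : 58.70 : 100.00 : 85.19 : 36.28 : 6.18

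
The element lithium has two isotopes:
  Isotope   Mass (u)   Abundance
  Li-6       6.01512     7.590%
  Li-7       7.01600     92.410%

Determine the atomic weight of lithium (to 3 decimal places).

6.940 u

Ar = Σ fᵢ·mᵢ = 0.07590 × 6.01512 + 0.92410 × 7.01600
= 0.456548 + 6.483486 = 6.940034 u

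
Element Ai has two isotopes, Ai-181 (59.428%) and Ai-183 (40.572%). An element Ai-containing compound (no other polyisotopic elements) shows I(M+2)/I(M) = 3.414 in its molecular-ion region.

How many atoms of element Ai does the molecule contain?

5

The M+2/M ratio from n Ai atoms is n · q/p = n · 0.40572/0.59428.
n = 3.414 × 0.59428/0.40572 = 5.00 ≈ 5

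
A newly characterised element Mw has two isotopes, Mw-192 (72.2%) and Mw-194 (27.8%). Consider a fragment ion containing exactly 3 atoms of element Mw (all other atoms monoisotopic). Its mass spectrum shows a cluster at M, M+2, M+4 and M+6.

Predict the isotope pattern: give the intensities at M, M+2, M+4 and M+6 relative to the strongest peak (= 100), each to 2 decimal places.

The 3 Mw atoms are independent, so intensities follow the terms of (0.722 + 0.278)^3.
P(M) = 0.722^3 = 0.376367
P(M+2) = 3 × 0.722^2 × 0.278^1 = 0.434751
P(M+4) = 3 × 0.722^1 × 0.278^2 = 0.167397
P(M+6) = 0.278^3 = 0.021485
The M+2 peak is largest (0.434751); scaling to 100 gives 86.57 : 100.00 : 38.50 : 4.94.

86.57 : 100.00 : 38.50 : 4.94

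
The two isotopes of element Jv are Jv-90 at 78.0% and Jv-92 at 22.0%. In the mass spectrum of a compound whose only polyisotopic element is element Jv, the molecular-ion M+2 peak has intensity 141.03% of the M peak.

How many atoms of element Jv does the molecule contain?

The M+2/M ratio from n Jv atoms is n · q/p = n · 0.220/0.780.
n = 1.4103 × 0.780/0.220 = 5.00 ≈ 5

5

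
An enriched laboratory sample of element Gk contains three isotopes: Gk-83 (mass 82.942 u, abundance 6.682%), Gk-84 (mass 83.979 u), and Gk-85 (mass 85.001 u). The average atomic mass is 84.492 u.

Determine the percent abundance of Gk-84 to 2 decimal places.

36.34%

The remaining 93.318% is split between Gk-84 (fraction x) and Gk-85 (fraction 0.93318 − x).
Substituting: 83.979x + 85.001(0.93318 − x) = 78.94981556
(83.979 − 85.001)x = -0.37141762  ⇒  x = 0.36342, y = 0.56976
Gk-84: 36.34%, Gk-85: 56.98%.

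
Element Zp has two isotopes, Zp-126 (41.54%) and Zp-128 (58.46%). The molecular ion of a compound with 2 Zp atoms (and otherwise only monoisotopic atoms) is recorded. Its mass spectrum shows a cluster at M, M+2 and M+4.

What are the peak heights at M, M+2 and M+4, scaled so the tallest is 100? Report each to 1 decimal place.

Expanding (0.4154 + 0.5846)^2:
P(M) = 0.4154^2 = 0.172557
P(M+2) = 2 × 0.4154^1 × 0.5846^1 = 0.485686
P(M+4) = 0.5846^2 = 0.341757
The M+2 peak is largest (0.485686); scaling to 100 gives 35.5 : 100.0 : 70.4.

35.5 : 100.0 : 70.4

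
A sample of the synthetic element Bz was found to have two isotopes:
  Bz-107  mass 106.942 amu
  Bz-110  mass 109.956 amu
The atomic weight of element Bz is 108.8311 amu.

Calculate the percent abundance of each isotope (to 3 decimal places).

Writing the weighted mean with unknown fraction x of Bz-107:
106.942·x + 109.956·(1 − x) = 108.8311
(106.942 − 109.956)·x = 108.8311 − 109.956
x = -1.1249 / -3.014 = 0.37322 → 37.322% Bz-107, 62.678% Bz-110.

Bz-107: 37.322%, Bz-110: 62.678%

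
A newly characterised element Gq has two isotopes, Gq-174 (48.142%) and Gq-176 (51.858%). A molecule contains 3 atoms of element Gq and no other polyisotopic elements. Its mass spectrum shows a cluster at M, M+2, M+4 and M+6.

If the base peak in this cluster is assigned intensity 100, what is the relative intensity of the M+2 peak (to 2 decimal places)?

92.83

Term probabilities: M 0.1116, M+2 0.3606, M+4 0.3884, M+6 0.1395. Base peak = M+4.
P(M+4) = C(3,2) × 0.48142^1 × 0.51858^2 = 3 × 0.48142 × 0.26892522 = 0.388398 (base)
P(M+2) = C(3,1) × 0.48142^2 × 0.51858^1 = 3 × 0.23176522 × 0.51858 = 0.360566
Relative intensity = 0.360566 / 0.388398 × 100 = 92.83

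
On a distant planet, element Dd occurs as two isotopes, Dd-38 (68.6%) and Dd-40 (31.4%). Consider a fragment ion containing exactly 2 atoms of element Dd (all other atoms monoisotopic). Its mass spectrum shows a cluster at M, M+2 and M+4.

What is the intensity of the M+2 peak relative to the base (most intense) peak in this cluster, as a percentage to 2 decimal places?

Binomial terms of (0.686 + 0.314)^2: M 0.4706, M+2 0.4308, M+4 0.0986 → M is the base peak.
P(M) = C(2,0) × 0.686^2 × 0.314^0 = 1 × 0.470596 × 1.0000 = 0.470596 (base)
P(M+2) = C(2,1) × 0.686^1 × 0.314^1 = 2 × 0.6860 × 0.3140 = 0.430808
Relative intensity = 0.430808 / 0.470596 × 100 = 91.55

91.55%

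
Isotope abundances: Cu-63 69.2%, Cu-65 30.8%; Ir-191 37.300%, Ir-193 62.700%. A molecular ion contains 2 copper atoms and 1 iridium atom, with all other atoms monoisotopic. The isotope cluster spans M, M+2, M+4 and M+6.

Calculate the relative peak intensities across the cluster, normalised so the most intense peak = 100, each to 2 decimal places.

38.89 : 100.00 : 65.90 : 12.95

Copper pattern (n=2): 0.478864 : 0.426272 : 0.094864
Iridium pattern (n=1): 0.3730 : 0.6270
Convolve the two distributions (both contribute in 2-u steps):
  M: 0.478864×0.3730 = 0.178616
  M+2: 0.478864×0.6270 + 0.426272×0.3730 = 0.459247
  M+4: 0.426272×0.6270 + 0.094864×0.3730 = 0.302657
  M+6: 0.094864×0.6270 = 0.059480
Scale to base peak (0.459247) = 100: 38.89 : 100.00 : 65.90 : 12.95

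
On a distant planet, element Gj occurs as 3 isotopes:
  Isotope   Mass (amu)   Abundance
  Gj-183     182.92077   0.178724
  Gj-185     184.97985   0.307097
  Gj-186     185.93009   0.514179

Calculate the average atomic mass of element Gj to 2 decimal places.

185.10 amu

The abundance-weighted mean is 0.178724 × 182.92077 + 0.307097 × 184.97985 + 0.514179 × 185.93009
= 32.692332 + 56.806757 + 95.601348 = 185.100437 amu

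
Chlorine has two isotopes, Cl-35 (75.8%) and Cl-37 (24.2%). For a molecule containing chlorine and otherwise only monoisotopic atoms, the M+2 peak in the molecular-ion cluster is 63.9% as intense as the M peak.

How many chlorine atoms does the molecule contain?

The M+2/M ratio from n Cl atoms is n · q/p = n · 0.242/0.758.
n = 0.639 × 0.758/0.242 = 2.00 ≈ 2

2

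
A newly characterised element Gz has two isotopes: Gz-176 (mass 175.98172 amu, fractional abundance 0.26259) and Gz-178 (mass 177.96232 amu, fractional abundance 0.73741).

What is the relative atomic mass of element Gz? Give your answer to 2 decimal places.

177.44 amu

Ar = Σ fᵢ·mᵢ = 0.26259 × 175.98172 + 0.73741 × 177.96232
= 46.211040 + 131.231194 = 177.442234 amu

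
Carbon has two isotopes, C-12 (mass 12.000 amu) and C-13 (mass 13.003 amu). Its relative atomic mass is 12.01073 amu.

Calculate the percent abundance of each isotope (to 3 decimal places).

Let x be the fractional abundance of C-12; then C-13 has abundance 1 − x.
12.000·x + 13.003·(1 − x) = 12.01073
(12.000 − 13.003)·x = 12.01073 − 13.003
x = -0.99227 / -1.003 = 0.98930 → 98.930% C-12, 1.070% C-13.

C-12: 98.930%, C-13: 1.070%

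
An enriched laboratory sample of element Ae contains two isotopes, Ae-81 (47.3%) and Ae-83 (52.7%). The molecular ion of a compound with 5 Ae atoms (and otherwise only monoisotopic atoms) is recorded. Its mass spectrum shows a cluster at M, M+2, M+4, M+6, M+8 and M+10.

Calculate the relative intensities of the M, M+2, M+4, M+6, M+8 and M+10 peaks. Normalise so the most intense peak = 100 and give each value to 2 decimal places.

Expanding (0.473 + 0.527)^5:
P(M) = 0.473^5 = 0.023676
P(M+2) = 5 × 0.473^4 × 0.527^1 = 0.131894
P(M+4) = 10 × 0.473^3 × 0.527^2 = 0.293903
P(M+6) = 10 × 0.473^2 × 0.527^3 = 0.327457
P(M+8) = 5 × 0.473^1 × 0.527^4 = 0.182420
P(M+10) = 0.527^5 = 0.040649
The M+6 peak is largest (0.327457); scaling to 100 gives 7.23 : 40.28 : 89.75 : 100.00 : 55.71 : 12.41.

7.23 : 40.28 : 89.75 : 100.00 : 55.71 : 12.41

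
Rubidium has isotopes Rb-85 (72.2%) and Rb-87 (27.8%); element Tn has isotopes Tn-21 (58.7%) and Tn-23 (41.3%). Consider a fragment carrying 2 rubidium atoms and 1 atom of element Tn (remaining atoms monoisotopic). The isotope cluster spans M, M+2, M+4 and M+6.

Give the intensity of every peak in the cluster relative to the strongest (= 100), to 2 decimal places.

67.86 : 100.00 : 46.83 : 7.08

Rubidium pattern (n=2): 0.521284 : 0.401432 : 0.077284
Element Tn pattern (n=1): 0.5870 : 0.4130
Convolve the two distributions (both contribute in 2-u steps):
  M: 0.521284×0.5870 = 0.305994
  M+2: 0.521284×0.4130 + 0.401432×0.5870 = 0.450931
  M+4: 0.401432×0.4130 + 0.077284×0.5870 = 0.211157
  M+6: 0.077284×0.4130 = 0.031918
Scale to base peak (0.450931) = 100: 67.86 : 100.00 : 46.83 : 7.08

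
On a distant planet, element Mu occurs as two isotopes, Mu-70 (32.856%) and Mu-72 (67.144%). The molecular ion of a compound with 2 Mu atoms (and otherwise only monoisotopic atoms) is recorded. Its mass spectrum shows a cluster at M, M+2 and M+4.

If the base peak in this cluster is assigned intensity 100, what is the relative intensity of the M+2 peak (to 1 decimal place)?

97.9

(0.32856 + 0.67144)^2 gives M 0.1080, M+2 0.4412, M+4 0.4508; the largest is M+4.
P(M+4) = C(2,2) × 0.32856^0 × 0.67144^2 = 1 × 1.0000 × 0.45083167 = 0.450832 (base)
P(M+2) = C(2,1) × 0.32856^1 × 0.67144^1 = 2 × 0.32856 × 0.67144 = 0.441217
Relative intensity = 0.441217 / 0.450832 × 100 = 97.9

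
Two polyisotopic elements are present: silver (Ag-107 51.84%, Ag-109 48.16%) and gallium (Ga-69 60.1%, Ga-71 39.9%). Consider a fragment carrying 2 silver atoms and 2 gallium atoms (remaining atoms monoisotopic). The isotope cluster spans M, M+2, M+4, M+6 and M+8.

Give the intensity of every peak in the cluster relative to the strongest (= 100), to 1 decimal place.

Silver pattern (n=2): 0.26873856 : 0.49932288 : 0.23193856
Gallium pattern (n=2): 0.361201 : 0.479598 : 0.159201
Convolve the two distributions (both contribute in 2-u steps):
  M: 0.26873856×0.361201 = 0.097069
  M+2: 0.26873856×0.479598 + 0.49932288×0.361201 = 0.309242
  M+4: 0.26873856×0.159201 + 0.49932288×0.479598 + 0.23193856×0.361201 = 0.366034
  M+6: 0.49932288×0.159201 + 0.23193856×0.479598 = 0.190730
  M+8: 0.23193856×0.159201 = 0.036925
Scale to base peak (0.366034) = 100: 26.5 : 84.5 : 100.0 : 52.1 : 10.1

26.5 : 84.5 : 100.0 : 52.1 : 10.1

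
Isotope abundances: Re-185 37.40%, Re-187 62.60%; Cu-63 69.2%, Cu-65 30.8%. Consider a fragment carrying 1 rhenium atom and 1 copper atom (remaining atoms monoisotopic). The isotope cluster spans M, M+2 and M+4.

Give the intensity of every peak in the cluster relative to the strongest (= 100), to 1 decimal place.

Rhenium pattern (n=1): 0.3740 : 0.6260
Copper pattern (n=1): 0.6920 : 0.3080
Convolve the two distributions (both contribute in 2-u steps):
  M: 0.3740×0.6920 = 0.258808
  M+2: 0.3740×0.3080 + 0.6260×0.6920 = 0.548384
  M+4: 0.6260×0.3080 = 0.192808
Scale to base peak (0.548384) = 100: 47.2 : 100.0 : 35.2

47.2 : 100.0 : 35.2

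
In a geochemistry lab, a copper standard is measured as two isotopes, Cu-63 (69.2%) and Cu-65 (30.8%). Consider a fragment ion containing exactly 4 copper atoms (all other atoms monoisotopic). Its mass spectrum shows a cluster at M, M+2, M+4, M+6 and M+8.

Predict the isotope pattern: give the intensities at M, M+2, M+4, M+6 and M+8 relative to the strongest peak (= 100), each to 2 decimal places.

56.17 : 100.00 : 66.76 : 19.81 : 2.20

The 4 Cu atoms are independent, so intensities follow the terms of (0.692 + 0.308)^4.
P(M) = 0.692^4 = 0.229311
P(M+2) = 4 × 0.692^3 × 0.308^1 = 0.408253
P(M+4) = 6 × 0.692^2 × 0.308^2 = 0.272562
P(M+6) = 4 × 0.692^1 × 0.308^3 = 0.080876
P(M+8) = 0.308^4 = 0.008999
The M+2 peak is largest (0.408253); scaling to 100 gives 56.17 : 100.00 : 66.76 : 19.81 : 2.20.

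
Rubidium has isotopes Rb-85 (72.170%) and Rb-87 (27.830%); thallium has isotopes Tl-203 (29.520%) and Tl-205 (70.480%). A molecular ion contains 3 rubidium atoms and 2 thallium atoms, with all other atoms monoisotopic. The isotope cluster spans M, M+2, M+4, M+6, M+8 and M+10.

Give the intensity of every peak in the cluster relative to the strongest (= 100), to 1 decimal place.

8.6 : 50.8 : 100.0 : 75.2 : 24.1 : 2.8

Rubidium pattern (n=3): 0.37589809 : 0.43485841 : 0.16768892 : 0.02155458
Thallium pattern (n=2): 0.08714304 : 0.41611392 : 0.49674304
Convolve the two distributions (both contribute in 2-u steps):
  M: 0.37589809×0.08714304 = 0.032757
  M+2: 0.37589809×0.41611392 + 0.43485841×0.08714304 = 0.194311
  M+4: 0.37589809×0.49674304 + 0.43485841×0.41611392 + 0.16768892×0.08714304 = 0.382288
  M+6: 0.43485841×0.49674304 + 0.16768892×0.41611392 + 0.02155458×0.08714304 = 0.287669
  M+8: 0.16768892×0.49674304 + 0.02155458×0.41611392 = 0.092267
  M+10: 0.02155458×0.49674304 = 0.010707
Scale to base peak (0.382288) = 100: 8.6 : 50.8 : 100.0 : 75.2 : 24.1 : 2.8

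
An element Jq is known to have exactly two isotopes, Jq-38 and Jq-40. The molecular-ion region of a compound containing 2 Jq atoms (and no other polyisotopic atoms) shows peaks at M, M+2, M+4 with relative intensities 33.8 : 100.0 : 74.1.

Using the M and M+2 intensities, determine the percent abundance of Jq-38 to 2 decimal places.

40.33%

Write p for the Jq-38 fraction. I(M+2)/I(M) = [C(2,1)·p^1·(1−p)] / p^2 = 2·(1−p)/p = 100.0/33.8 = 2.9586
(1−p)/p = 2.9586/2 = 1.4793  ⇒  p = 1/(1 + 1.4793) = 0.4033
Jq-38: 40.33%, Jq-40: 59.67%.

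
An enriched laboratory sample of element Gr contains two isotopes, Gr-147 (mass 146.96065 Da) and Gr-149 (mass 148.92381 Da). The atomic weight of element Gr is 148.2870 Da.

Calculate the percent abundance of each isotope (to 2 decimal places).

Let x be the fractional abundance of Gr-147; then Gr-149 has abundance 1 − x.
146.96065·x + 148.92381·(1 − x) = 148.2870
(146.96065 − 148.92381)·x = 148.2870 − 148.92381
x = -0.63681 / -1.96316 = 0.32438 → 32.44% Gr-147, 67.56% Gr-149.

Gr-147: 32.44%, Gr-149: 67.56%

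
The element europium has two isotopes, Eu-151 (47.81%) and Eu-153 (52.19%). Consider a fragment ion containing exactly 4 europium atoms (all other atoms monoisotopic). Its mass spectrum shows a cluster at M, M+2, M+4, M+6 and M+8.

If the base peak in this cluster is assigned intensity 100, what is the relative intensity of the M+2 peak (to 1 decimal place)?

61.1

(0.4781 + 0.5219)^4 gives M 0.0522, M+2 0.2281, M+4 0.3736, M+6 0.2719, M+8 0.0742; the largest is M+4.
P(M+4) = C(4,2) × 0.4781^2 × 0.5219^2 = 6 × 0.22857961 × 0.27237961 = 0.373563 (base)
P(M+2) = C(4,1) × 0.4781^3 × 0.5219^1 = 4 × 0.10928391 × 0.5219 = 0.228141
Relative intensity = 0.228141 / 0.373563 × 100 = 61.1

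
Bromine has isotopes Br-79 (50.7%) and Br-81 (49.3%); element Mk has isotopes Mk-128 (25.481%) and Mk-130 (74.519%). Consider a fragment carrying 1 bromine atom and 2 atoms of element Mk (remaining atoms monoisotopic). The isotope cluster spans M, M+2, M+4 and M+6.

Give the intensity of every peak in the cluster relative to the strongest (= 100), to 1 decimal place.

Bromine pattern (n=1): 0.5070 : 0.4930
Element Mk pattern (n=2): 0.06492814 : 0.37976373 : 0.55530814
Convolve the two distributions (both contribute in 2-u steps):
  M: 0.5070×0.06492814 = 0.032919
  M+2: 0.5070×0.37976373 + 0.4930×0.06492814 = 0.224550
  M+4: 0.5070×0.55530814 + 0.4930×0.37976373 = 0.468765
  M+6: 0.4930×0.55530814 = 0.273767
Scale to base peak (0.468765) = 100: 7.0 : 47.9 : 100.0 : 58.4

7.0 : 47.9 : 100.0 : 58.4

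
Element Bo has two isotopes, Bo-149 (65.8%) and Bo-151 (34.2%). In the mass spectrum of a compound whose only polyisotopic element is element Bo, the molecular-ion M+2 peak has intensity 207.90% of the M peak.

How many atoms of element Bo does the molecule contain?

With n Bo atoms, P(M+2)/P(M) = C(n,1)·p^(n−1)q / p^n = n·q/p = n · 0.342/0.658.
n = 2.0790 × 0.658/0.342 = 4.00 ≈ 4

4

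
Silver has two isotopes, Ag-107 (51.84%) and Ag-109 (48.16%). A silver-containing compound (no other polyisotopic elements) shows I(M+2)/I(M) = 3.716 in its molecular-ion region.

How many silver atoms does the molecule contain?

The M+2/M ratio from n Ag atoms is n · q/p = n · 0.4816/0.5184.
n = 3.716 × 0.5184/0.4816 = 4.00 ≈ 4

4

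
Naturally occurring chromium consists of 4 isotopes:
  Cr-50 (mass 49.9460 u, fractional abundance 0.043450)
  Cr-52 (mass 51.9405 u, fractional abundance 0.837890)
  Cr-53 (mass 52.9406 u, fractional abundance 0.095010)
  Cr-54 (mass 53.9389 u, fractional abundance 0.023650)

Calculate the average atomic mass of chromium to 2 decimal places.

Average mass = Σ (abundance × isotope mass) = 0.043450 × 49.9460 + 0.837890 × 51.9405 + 0.095010 × 52.9406 + 0.023650 × 53.9389
= 2.17015 + 43.52043 + 5.02989 + 1.27565 = 51.99612 u

52.00 u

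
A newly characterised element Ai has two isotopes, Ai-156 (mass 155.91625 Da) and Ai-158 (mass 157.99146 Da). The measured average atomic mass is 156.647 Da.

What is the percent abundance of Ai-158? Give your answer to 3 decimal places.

Writing the weighted mean with unknown fraction x of Ai-156:
155.91625·x + 157.99146·(1 − x) = 156.647
(155.91625 − 157.99146)·x = 156.647 − 157.99146
x = -1.34446 / -2.07521 = 0.64787 → 64.787% Ai-156, 35.213% Ai-158.

35.213%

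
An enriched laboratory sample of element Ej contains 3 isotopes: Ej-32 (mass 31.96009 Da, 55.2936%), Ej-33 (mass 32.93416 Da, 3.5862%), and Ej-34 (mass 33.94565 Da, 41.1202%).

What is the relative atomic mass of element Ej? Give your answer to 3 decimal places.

Ar = Σ fᵢ·mᵢ = 0.552936 × 31.96009 + 0.035862 × 32.93416 + 0.411202 × 33.94565
= 17.671884 + 1.181085 + 13.958519 = 32.811488 Da

32.811 Da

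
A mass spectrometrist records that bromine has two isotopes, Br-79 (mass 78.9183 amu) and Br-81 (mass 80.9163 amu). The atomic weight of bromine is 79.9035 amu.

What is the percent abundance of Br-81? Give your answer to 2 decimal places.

49.31%

Let x be the fractional abundance of Br-79; then Br-81 has abundance 1 − x.
78.9183·x + 80.9163·(1 − x) = 79.9035
(78.9183 − 80.9163)·x = 79.9035 − 80.9163
x = -1.0128 / -1.9980 = 0.50691 → 50.69% Br-79, 49.31% Br-81.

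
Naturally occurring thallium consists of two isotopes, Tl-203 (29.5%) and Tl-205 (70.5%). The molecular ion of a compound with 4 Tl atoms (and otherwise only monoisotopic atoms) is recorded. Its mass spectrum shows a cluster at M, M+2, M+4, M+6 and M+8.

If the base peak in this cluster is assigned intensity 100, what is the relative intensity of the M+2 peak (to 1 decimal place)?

17.5

Binomial terms of (0.295 + 0.705)^4: M 0.0076, M+2 0.0724, M+4 0.2595, M+6 0.4135, M+8 0.2470 → M+6 is the base peak.
P(M+6) = C(4,3) × 0.295^1 × 0.705^3 = 4 × 0.2950 × 0.35040263 = 0.413475 (base)
P(M+2) = C(4,1) × 0.295^3 × 0.705^1 = 4 × 0.02567237 × 0.7050 = 0.072396
Relative intensity = 0.072396 / 0.413475 × 100 = 17.5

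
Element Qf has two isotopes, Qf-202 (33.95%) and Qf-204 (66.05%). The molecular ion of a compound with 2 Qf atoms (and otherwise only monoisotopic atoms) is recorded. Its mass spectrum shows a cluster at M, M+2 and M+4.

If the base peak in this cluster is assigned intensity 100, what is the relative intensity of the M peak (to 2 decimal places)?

Binomial terms of (0.3395 + 0.6605)^2: M 0.1153, M+2 0.4485, M+4 0.4363 → M+2 is the base peak.
P(M+2) = C(2,1) × 0.3395^1 × 0.6605^1 = 2 × 0.3395 × 0.6605 = 0.448480 (base)
P(M) = C(2,0) × 0.3395^2 × 0.6605^0 = 1 × 0.11526025 × 1.0000 = 0.115260
Relative intensity = 0.115260 / 0.448480 × 100 = 25.70

25.70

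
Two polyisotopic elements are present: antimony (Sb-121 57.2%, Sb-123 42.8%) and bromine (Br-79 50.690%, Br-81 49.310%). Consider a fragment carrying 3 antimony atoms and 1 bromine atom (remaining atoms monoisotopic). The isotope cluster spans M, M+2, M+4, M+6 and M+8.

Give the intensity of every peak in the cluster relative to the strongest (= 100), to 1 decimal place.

Antimony pattern (n=3): 0.18714925 : 0.42010426 : 0.31434374 : 0.07840275
Bromine pattern (n=1): 0.5069 : 0.4931
Convolve the two distributions (both contribute in 2-u steps):
  M: 0.18714925×0.5069 = 0.094866
  M+2: 0.18714925×0.4931 + 0.42010426×0.5069 = 0.305234
  M+4: 0.42010426×0.4931 + 0.31434374×0.5069 = 0.366494
  M+6: 0.31434374×0.4931 + 0.07840275×0.5069 = 0.194745
  M+8: 0.07840275×0.4931 = 0.038660
Scale to base peak (0.366494) = 100: 25.9 : 83.3 : 100.0 : 53.1 : 10.5

25.9 : 83.3 : 100.0 : 53.1 : 10.5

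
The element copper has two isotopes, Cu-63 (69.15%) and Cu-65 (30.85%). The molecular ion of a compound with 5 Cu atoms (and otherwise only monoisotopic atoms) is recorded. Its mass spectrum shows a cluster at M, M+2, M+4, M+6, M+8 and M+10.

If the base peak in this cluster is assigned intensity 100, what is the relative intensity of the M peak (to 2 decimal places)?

Binomial terms of (0.6915 + 0.3085)^5: M 0.1581, M+2 0.3527, M+4 0.3147, M+6 0.1404, M+8 0.0313, M+10 0.0028 → M+2 is the base peak.
P(M+2) = C(5,1) × 0.6915^4 × 0.3085^1 = 5 × 0.2286487 × 0.3085 = 0.352691 (base)
P(M) = C(5,0) × 0.6915^5 × 0.3085^0 = 1 × 0.15811058 × 1.0000 = 0.158111
Relative intensity = 0.158111 / 0.352691 × 100 = 44.83

44.83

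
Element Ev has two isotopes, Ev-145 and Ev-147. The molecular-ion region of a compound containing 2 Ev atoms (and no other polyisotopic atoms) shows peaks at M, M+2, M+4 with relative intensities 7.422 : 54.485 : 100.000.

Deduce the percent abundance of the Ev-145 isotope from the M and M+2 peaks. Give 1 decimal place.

If p is the fraction of Ev that is Ev-145, then I(M+2)/I(M) = [C(2,1)·p^1·(1−p)] / p^2 = 2·(1−p)/p = 54.485/7.422 = 7.3410
(1−p)/p = 7.3410/2 = 3.6705  ⇒  p = 1/(1 + 3.6705) = 0.2141
Ev-145: 21.4%, Ev-147: 78.6%.

21.4%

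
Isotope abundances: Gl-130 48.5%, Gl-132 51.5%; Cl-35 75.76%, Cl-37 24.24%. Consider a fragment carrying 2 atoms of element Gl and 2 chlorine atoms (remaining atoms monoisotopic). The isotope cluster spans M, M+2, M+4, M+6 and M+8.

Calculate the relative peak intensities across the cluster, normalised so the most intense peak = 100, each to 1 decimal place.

36.2 : 100.0 : 93.7 : 34.0 : 4.2

Element Gl pattern (n=2): 0.235225 : 0.49955 : 0.265225
Chlorine pattern (n=2): 0.57395776 : 0.36728448 : 0.05875776
Convolve the two distributions (both contribute in 2-u steps):
  M: 0.235225×0.57395776 = 0.135009
  M+2: 0.235225×0.36728448 + 0.49955×0.57395776 = 0.373115
  M+4: 0.235225×0.05875776 + 0.49955×0.36728448 + 0.265225×0.57395776 = 0.349526
  M+6: 0.49955×0.05875776 + 0.265225×0.36728448 = 0.126765
  M+8: 0.265225×0.05875776 = 0.015584
Scale to base peak (0.373115) = 100: 36.2 : 100.0 : 93.7 : 34.0 : 4.2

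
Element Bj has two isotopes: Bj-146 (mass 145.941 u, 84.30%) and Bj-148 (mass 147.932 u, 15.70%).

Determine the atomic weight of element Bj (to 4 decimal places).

Average mass = Σ (abundance × isotope mass) = 0.8430 × 145.941 + 0.1570 × 147.932
= 123.02826 + 23.22532 = 146.25358 u

146.2536 u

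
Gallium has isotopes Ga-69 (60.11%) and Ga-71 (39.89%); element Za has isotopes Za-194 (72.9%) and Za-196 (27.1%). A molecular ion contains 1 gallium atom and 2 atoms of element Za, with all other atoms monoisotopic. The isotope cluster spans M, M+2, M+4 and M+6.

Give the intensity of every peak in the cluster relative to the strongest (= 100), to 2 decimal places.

71.07 : 100.00 : 44.89 : 6.52

Gallium pattern (n=1): 0.6011 : 0.3989
Element Za pattern (n=2): 0.531441 : 0.395118 : 0.073441
Convolve the two distributions (both contribute in 2-u steps):
  M: 0.6011×0.531441 = 0.319449
  M+2: 0.6011×0.395118 + 0.3989×0.531441 = 0.449497
  M+4: 0.6011×0.073441 + 0.3989×0.395118 = 0.201758
  M+6: 0.3989×0.073441 = 0.029296
Scale to base peak (0.449497) = 100: 71.07 : 100.00 : 44.89 : 6.52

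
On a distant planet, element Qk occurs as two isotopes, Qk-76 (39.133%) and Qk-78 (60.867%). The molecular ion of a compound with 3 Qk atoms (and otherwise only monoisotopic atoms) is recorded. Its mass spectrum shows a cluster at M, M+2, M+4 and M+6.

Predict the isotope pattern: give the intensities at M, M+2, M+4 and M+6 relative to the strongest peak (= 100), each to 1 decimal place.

The 3 Qk atoms are independent, so intensities follow the terms of (0.39133 + 0.60867)^3.
P(M) = 0.39133^3 = 0.059928
P(M+2) = 3 × 0.39133^2 × 0.60867^1 = 0.279634
P(M+4) = 3 × 0.39133^1 × 0.60867^2 = 0.434939
P(M+6) = 0.60867^3 = 0.225500
The M+4 peak is largest (0.434939); scaling to 100 gives 13.8 : 64.3 : 100.0 : 51.8.

13.8 : 64.3 : 100.0 : 51.8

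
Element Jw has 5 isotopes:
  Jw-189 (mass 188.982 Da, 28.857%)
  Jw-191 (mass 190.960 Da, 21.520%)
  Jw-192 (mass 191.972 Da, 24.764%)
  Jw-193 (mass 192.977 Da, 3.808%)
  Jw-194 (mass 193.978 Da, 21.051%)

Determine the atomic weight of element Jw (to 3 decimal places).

191.352 Da

Weight each isotope mass by its fractional abundance: 0.28857 × 188.982 + 0.21520 × 190.960 + 0.24764 × 191.972 + 0.03808 × 192.977 + 0.21051 × 193.978
= 54.5345 + 41.0946 + 47.5399 + 7.3486 + 40.8343 = 191.3519 Da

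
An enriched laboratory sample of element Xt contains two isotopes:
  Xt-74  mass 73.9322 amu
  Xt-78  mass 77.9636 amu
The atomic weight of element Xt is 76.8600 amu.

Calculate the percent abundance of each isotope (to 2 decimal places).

Let x be the fractional abundance of Xt-74; then Xt-78 has abundance 1 − x.
73.9322·x + 77.9636·(1 − x) = 76.8600
(73.9322 − 77.9636)·x = 76.8600 − 77.9636
x = -1.1036 / -4.0314 = 0.27375 → 27.38% Xt-74, 72.62% Xt-78.

Xt-74: 27.38%, Xt-78: 72.62%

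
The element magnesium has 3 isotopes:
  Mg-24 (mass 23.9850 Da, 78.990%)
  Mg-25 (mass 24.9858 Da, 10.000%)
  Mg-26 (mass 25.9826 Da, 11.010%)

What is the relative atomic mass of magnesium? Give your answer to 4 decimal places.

24.3050 Da

The abundance-weighted mean is 0.78990 × 23.9850 + 0.10000 × 24.9858 + 0.11010 × 25.9826
= 18.94575 + 2.49858 + 2.86068 = 24.30501 Da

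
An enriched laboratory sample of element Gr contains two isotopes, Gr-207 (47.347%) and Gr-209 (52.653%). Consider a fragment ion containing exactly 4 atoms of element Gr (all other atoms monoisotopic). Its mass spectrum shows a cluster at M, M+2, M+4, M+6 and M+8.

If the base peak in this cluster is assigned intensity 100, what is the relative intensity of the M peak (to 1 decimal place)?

Binomial terms of (0.47347 + 0.52653)^4: M 0.0503, M+2 0.2235, M+4 0.3729, M+6 0.2765, M+8 0.0769 → M+4 is the base peak.
P(M+4) = C(4,2) × 0.47347^2 × 0.52653^2 = 6 × 0.22417384 × 0.27723384 = 0.372891 (base)
P(M) = C(4,0) × 0.47347^4 × 0.52653^0 = 1 × 0.05025391 × 1.0000 = 0.050254
Relative intensity = 0.050254 / 0.372891 × 100 = 13.5

13.5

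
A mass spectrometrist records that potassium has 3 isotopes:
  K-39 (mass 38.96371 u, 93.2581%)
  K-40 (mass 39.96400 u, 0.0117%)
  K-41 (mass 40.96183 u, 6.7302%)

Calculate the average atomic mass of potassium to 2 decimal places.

39.10 u

Ar = Σ fᵢ·mᵢ = 0.932581 × 38.96371 + 0.000117 × 39.96400 + 0.067302 × 40.96183
= 36.336816 + 0.004676 + 2.756813 = 39.098305 u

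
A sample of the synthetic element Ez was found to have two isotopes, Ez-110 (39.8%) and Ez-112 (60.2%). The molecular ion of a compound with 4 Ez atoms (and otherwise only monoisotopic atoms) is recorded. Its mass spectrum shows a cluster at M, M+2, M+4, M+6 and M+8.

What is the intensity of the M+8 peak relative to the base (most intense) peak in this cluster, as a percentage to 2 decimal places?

37.81%

Binomial terms of (0.398 + 0.602)^4: M 0.0251, M+2 0.1518, M+4 0.3444, M+6 0.3473, M+8 0.1313 → M+6 is the base peak.
P(M+6) = C(4,3) × 0.398^1 × 0.602^3 = 4 × 0.3980 × 0.21816721 = 0.347322 (base)
P(M+8) = C(4,4) × 0.398^0 × 0.602^4 = 1 × 1.0000 × 0.13133666 = 0.131337
Relative intensity = 0.131337 / 0.347322 × 100 = 37.81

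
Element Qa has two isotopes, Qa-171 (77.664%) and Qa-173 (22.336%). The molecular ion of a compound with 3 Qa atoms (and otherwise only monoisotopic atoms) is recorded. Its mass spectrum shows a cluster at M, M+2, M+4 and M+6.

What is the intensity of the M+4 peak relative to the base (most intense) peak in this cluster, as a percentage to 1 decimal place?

24.8%

Binomial terms of (0.77664 + 0.22336)^3: M 0.4684, M+2 0.4042, M+4 0.1162, M+6 0.0111 → M is the base peak.
P(M) = C(3,0) × 0.77664^3 × 0.22336^0 = 1 × 0.46844571 × 1.0000 = 0.468446 (base)
P(M+4) = C(3,2) × 0.77664^1 × 0.22336^2 = 3 × 0.77664 × 0.04988969 = 0.116239
Relative intensity = 0.116239 / 0.468446 × 100 = 24.8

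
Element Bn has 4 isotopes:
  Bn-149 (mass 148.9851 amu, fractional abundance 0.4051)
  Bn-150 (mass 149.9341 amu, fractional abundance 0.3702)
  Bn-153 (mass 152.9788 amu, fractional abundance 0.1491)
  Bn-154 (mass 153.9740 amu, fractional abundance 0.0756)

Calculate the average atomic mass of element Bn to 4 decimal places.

Average mass = Σ (abundance × isotope mass) = 0.4051 × 148.9851 + 0.3702 × 149.9341 + 0.1491 × 152.9788 + 0.0756 × 153.9740
= 60.35386 + 55.50560 + 22.80914 + 11.64043 = 150.30903 amu

150.3090 amu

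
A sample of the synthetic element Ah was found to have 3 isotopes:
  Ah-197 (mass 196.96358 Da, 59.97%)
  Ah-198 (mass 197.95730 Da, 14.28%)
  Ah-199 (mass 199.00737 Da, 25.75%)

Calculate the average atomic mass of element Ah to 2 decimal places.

Average mass = Σ (abundance × isotope mass) = 0.5997 × 196.96358 + 0.1428 × 197.95730 + 0.2575 × 199.00737
= 118.119059 + 28.268302 + 51.244398 = 197.631759 Da

197.63 Da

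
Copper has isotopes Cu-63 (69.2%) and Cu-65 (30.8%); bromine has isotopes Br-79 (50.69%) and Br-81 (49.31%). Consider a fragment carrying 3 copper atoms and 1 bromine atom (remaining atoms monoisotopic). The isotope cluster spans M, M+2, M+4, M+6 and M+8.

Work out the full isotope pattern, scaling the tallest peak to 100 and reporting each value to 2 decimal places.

Copper pattern (n=3): 0.33137389 : 0.44247034 : 0.19693766 : 0.02921811
Bromine pattern (n=1): 0.5069 : 0.4931
Convolve the two distributions (both contribute in 2-u steps):
  M: 0.33137389×0.5069 = 0.167973
  M+2: 0.33137389×0.4931 + 0.44247034×0.5069 = 0.387689
  M+4: 0.44247034×0.4931 + 0.19693766×0.5069 = 0.318010
  M+6: 0.19693766×0.4931 + 0.02921811×0.5069 = 0.111921
  M+8: 0.02921811×0.4931 = 0.014407
Scale to base peak (0.387689) = 100: 43.33 : 100.00 : 82.03 : 28.87 : 3.72

43.33 : 100.00 : 82.03 : 28.87 : 3.72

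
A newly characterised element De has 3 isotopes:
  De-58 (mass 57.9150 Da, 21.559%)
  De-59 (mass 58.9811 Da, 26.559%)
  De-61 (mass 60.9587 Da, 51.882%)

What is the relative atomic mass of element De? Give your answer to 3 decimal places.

The abundance-weighted mean is 0.21559 × 57.9150 + 0.26559 × 58.9811 + 0.51882 × 60.9587
= 12.48589 + 15.66479 + 31.62659 = 59.77727 Da

59.777 Da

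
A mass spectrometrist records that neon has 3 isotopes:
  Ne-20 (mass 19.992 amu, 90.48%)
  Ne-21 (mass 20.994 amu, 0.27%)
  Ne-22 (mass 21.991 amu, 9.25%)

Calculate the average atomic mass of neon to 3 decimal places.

20.180 amu

Weight each isotope mass by its fractional abundance: 0.9048 × 19.992 + 0.0027 × 20.994 + 0.0925 × 21.991
= 18.0888 + 0.0567 + 2.0342 = 20.1797 amu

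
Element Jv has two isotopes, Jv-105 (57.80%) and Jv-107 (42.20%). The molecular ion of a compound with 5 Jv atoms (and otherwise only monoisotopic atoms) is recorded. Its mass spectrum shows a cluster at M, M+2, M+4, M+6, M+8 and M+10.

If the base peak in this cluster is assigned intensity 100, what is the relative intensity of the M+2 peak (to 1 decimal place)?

Binomial terms of (0.5780 + 0.4220)^5: M 0.0645, M+2 0.2355, M+4 0.3439, M+6 0.2511, M+8 0.0917, M+10 0.0134 → M+4 is the base peak.
P(M+4) = C(5,2) × 0.5780^3 × 0.4220^2 = 10 × 0.19310055 × 0.178084 = 0.343881 (base)
P(M+2) = C(5,1) × 0.5780^4 × 0.4220^1 = 5 × 0.11161212 × 0.4220 = 0.235502
Relative intensity = 0.235502 / 0.343881 × 100 = 68.5

68.5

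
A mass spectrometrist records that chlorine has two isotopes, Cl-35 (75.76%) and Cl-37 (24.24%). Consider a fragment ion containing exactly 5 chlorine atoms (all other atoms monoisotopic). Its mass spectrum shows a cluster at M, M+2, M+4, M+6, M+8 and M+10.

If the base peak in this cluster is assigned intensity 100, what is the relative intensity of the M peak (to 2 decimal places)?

62.51

Term probabilities: M 0.2496, M+2 0.3993, M+4 0.2555, M+6 0.0817, M+8 0.0131, M+10 0.0008. Base peak = M+2.
P(M+2) = C(5,1) × 0.7576^4 × 0.2424^1 = 5 × 0.32942751 × 0.2424 = 0.399266 (base)
P(M) = C(5,0) × 0.7576^5 × 0.2424^0 = 1 × 0.24957428 × 1.0000 = 0.249574
Relative intensity = 0.249574 / 0.399266 × 100 = 62.51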